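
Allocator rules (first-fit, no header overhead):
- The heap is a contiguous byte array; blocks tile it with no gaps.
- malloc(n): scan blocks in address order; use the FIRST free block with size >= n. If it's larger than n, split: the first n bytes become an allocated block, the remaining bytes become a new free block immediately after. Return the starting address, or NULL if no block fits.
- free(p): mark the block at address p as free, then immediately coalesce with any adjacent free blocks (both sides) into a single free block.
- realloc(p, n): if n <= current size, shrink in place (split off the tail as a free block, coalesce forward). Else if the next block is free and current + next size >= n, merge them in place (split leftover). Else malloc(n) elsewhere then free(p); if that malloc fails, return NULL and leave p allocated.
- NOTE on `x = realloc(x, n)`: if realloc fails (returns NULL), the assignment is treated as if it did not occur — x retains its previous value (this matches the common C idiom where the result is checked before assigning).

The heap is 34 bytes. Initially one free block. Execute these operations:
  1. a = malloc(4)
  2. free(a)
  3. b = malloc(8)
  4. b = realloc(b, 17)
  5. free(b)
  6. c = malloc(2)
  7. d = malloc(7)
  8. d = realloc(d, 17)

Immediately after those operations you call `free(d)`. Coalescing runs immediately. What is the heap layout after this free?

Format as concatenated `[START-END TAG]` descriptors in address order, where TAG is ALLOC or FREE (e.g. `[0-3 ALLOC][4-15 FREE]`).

Op 1: a = malloc(4) -> a = 0; heap: [0-3 ALLOC][4-33 FREE]
Op 2: free(a) -> (freed a); heap: [0-33 FREE]
Op 3: b = malloc(8) -> b = 0; heap: [0-7 ALLOC][8-33 FREE]
Op 4: b = realloc(b, 17) -> b = 0; heap: [0-16 ALLOC][17-33 FREE]
Op 5: free(b) -> (freed b); heap: [0-33 FREE]
Op 6: c = malloc(2) -> c = 0; heap: [0-1 ALLOC][2-33 FREE]
Op 7: d = malloc(7) -> d = 2; heap: [0-1 ALLOC][2-8 ALLOC][9-33 FREE]
Op 8: d = realloc(d, 17) -> d = 2; heap: [0-1 ALLOC][2-18 ALLOC][19-33 FREE]
free(d): d = 2 -> block [2-18 ALLOC]; mark free, coalesce with adjacent free neighbors -> [0-1 ALLOC][2-33 FREE]

Answer: [0-1 ALLOC][2-33 FREE]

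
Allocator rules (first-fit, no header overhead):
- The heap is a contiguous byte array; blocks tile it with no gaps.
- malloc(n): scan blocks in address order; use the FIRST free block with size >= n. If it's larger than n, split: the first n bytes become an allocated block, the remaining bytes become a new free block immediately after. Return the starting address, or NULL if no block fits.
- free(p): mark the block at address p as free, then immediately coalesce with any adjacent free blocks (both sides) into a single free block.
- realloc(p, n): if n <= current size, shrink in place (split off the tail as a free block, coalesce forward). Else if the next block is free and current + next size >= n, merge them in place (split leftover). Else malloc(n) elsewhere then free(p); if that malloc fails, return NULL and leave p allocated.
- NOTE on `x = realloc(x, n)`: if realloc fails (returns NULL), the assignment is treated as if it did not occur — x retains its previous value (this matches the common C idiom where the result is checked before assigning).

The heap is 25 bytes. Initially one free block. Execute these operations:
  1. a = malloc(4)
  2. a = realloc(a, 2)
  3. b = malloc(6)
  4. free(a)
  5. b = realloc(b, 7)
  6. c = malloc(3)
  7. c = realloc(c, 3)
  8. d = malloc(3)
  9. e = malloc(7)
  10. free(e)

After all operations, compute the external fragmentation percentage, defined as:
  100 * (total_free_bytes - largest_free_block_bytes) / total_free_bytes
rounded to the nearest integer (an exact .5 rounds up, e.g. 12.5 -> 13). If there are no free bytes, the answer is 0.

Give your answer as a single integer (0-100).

Op 1: a = malloc(4) -> a = 0; heap: [0-3 ALLOC][4-24 FREE]
Op 2: a = realloc(a, 2) -> a = 0; heap: [0-1 ALLOC][2-24 FREE]
Op 3: b = malloc(6) -> b = 2; heap: [0-1 ALLOC][2-7 ALLOC][8-24 FREE]
Op 4: free(a) -> (freed a); heap: [0-1 FREE][2-7 ALLOC][8-24 FREE]
Op 5: b = realloc(b, 7) -> b = 2; heap: [0-1 FREE][2-8 ALLOC][9-24 FREE]
Op 6: c = malloc(3) -> c = 9; heap: [0-1 FREE][2-8 ALLOC][9-11 ALLOC][12-24 FREE]
Op 7: c = realloc(c, 3) -> c = 9; heap: [0-1 FREE][2-8 ALLOC][9-11 ALLOC][12-24 FREE]
Op 8: d = malloc(3) -> d = 12; heap: [0-1 FREE][2-8 ALLOC][9-11 ALLOC][12-14 ALLOC][15-24 FREE]
Op 9: e = malloc(7) -> e = 15; heap: [0-1 FREE][2-8 ALLOC][9-11 ALLOC][12-14 ALLOC][15-21 ALLOC][22-24 FREE]
Op 10: free(e) -> (freed e); heap: [0-1 FREE][2-8 ALLOC][9-11 ALLOC][12-14 ALLOC][15-24 FREE]
Free blocks: [2 10] total_free=12 largest=10 -> 100*(12-10)/12 = 200/12 ≈ 16.667 -> rounds to 17

Answer: 17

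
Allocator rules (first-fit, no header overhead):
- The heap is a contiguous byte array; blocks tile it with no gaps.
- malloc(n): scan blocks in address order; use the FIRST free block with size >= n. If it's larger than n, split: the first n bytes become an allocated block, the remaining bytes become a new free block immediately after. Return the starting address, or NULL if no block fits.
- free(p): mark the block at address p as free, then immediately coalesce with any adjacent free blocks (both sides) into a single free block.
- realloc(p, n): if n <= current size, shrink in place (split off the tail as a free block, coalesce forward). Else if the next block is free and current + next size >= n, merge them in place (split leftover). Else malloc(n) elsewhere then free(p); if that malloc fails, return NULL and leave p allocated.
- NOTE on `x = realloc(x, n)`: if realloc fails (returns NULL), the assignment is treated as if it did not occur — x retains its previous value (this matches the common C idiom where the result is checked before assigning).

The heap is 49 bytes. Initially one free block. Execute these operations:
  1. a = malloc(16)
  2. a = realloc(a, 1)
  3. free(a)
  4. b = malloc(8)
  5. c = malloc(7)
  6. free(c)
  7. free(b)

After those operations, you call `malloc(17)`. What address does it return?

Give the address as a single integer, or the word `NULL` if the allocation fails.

Op 1: a = malloc(16) -> a = 0; heap: [0-15 ALLOC][16-48 FREE]
Op 2: a = realloc(a, 1) -> a = 0; heap: [0-0 ALLOC][1-48 FREE]
Op 3: free(a) -> (freed a); heap: [0-48 FREE]
Op 4: b = malloc(8) -> b = 0; heap: [0-7 ALLOC][8-48 FREE]
Op 5: c = malloc(7) -> c = 8; heap: [0-7 ALLOC][8-14 ALLOC][15-48 FREE]
Op 6: free(c) -> (freed c); heap: [0-7 ALLOC][8-48 FREE]
Op 7: free(b) -> (freed b); heap: [0-48 FREE]
malloc(17): first-fit scan over [0-48 FREE] -> 0

Answer: 0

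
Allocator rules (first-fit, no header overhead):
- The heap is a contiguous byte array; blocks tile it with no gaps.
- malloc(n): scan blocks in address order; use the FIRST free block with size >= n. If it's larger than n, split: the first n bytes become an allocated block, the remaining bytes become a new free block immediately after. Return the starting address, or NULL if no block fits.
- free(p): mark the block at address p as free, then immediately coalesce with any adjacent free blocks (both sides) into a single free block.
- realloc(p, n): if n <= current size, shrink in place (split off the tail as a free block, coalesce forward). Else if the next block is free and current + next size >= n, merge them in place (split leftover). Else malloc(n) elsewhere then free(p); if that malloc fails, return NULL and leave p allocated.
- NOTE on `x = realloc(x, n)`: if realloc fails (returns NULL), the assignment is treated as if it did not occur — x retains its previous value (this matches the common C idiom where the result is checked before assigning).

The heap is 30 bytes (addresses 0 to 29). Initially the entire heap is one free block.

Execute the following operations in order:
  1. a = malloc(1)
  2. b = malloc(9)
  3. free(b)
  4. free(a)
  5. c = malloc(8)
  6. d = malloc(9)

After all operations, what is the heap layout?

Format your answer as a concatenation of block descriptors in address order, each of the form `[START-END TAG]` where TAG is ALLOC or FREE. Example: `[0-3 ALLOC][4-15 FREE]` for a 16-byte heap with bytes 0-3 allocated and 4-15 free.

Answer: [0-7 ALLOC][8-16 ALLOC][17-29 FREE]

Derivation:
Op 1: a = malloc(1) -> a = 0; heap: [0-0 ALLOC][1-29 FREE]
Op 2: b = malloc(9) -> b = 1; heap: [0-0 ALLOC][1-9 ALLOC][10-29 FREE]
Op 3: free(b) -> (freed b); heap: [0-0 ALLOC][1-29 FREE]
Op 4: free(a) -> (freed a); heap: [0-29 FREE]
Op 5: c = malloc(8) -> c = 0; heap: [0-7 ALLOC][8-29 FREE]
Op 6: d = malloc(9) -> d = 8; heap: [0-7 ALLOC][8-16 ALLOC][17-29 FREE]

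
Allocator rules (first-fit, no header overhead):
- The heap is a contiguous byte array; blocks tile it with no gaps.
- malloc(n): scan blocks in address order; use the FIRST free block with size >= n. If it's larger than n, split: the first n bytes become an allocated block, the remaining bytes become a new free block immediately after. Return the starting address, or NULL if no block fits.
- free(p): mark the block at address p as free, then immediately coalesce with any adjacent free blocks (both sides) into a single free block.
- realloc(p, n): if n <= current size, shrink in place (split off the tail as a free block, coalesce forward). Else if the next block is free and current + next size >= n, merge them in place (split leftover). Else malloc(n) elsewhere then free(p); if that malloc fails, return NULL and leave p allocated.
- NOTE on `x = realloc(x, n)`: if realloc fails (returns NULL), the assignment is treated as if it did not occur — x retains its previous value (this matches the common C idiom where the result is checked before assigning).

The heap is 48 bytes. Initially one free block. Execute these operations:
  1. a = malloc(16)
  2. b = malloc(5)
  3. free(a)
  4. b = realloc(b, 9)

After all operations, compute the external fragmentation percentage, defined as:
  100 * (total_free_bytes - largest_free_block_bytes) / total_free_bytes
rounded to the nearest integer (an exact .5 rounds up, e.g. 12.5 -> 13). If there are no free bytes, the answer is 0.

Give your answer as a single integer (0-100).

Op 1: a = malloc(16) -> a = 0; heap: [0-15 ALLOC][16-47 FREE]
Op 2: b = malloc(5) -> b = 16; heap: [0-15 ALLOC][16-20 ALLOC][21-47 FREE]
Op 3: free(a) -> (freed a); heap: [0-15 FREE][16-20 ALLOC][21-47 FREE]
Op 4: b = realloc(b, 9) -> b = 16; heap: [0-15 FREE][16-24 ALLOC][25-47 FREE]
Free blocks: [16 23] total_free=39 largest=23 -> 100*(39-23)/39 = 1600/39 ≈ 41.026 -> rounds to 41

Answer: 41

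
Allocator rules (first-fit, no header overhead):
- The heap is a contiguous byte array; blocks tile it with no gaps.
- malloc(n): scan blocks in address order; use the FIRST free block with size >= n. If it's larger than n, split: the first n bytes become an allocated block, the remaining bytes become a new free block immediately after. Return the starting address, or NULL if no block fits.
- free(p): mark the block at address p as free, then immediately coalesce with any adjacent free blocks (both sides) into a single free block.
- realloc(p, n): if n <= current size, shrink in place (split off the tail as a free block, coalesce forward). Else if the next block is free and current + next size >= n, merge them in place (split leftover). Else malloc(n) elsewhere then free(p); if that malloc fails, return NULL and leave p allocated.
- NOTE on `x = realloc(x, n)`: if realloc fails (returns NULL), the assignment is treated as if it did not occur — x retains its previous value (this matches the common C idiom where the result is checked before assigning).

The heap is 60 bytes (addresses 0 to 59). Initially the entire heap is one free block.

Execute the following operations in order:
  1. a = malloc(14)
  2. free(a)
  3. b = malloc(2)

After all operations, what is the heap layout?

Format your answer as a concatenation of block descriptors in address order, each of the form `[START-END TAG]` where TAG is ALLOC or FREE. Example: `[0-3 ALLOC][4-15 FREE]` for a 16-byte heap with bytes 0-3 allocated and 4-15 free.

Op 1: a = malloc(14) -> a = 0; heap: [0-13 ALLOC][14-59 FREE]
Op 2: free(a) -> (freed a); heap: [0-59 FREE]
Op 3: b = malloc(2) -> b = 0; heap: [0-1 ALLOC][2-59 FREE]

Answer: [0-1 ALLOC][2-59 FREE]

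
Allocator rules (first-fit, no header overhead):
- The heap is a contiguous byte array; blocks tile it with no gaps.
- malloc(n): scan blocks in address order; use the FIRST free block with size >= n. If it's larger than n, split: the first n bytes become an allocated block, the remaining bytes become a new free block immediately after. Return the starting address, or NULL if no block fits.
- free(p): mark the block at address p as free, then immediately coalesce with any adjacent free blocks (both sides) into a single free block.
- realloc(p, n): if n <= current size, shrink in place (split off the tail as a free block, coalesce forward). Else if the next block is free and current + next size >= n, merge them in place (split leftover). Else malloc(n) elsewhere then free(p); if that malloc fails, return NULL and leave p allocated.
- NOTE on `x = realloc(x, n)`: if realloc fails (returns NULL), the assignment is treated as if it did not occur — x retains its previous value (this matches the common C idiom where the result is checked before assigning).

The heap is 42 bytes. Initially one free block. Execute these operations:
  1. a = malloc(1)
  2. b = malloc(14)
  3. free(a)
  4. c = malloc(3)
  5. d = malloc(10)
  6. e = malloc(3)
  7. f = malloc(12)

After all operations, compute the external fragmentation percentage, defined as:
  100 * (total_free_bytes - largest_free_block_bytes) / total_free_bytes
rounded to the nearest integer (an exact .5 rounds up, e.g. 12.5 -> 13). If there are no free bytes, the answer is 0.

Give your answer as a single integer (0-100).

Answer: 8

Derivation:
Op 1: a = malloc(1) -> a = 0; heap: [0-0 ALLOC][1-41 FREE]
Op 2: b = malloc(14) -> b = 1; heap: [0-0 ALLOC][1-14 ALLOC][15-41 FREE]
Op 3: free(a) -> (freed a); heap: [0-0 FREE][1-14 ALLOC][15-41 FREE]
Op 4: c = malloc(3) -> c = 15; heap: [0-0 FREE][1-14 ALLOC][15-17 ALLOC][18-41 FREE]
Op 5: d = malloc(10) -> d = 18; heap: [0-0 FREE][1-14 ALLOC][15-17 ALLOC][18-27 ALLOC][28-41 FREE]
Op 6: e = malloc(3) -> e = 28; heap: [0-0 FREE][1-14 ALLOC][15-17 ALLOC][18-27 ALLOC][28-30 ALLOC][31-41 FREE]
Op 7: f = malloc(12) -> f = NULL; heap: [0-0 FREE][1-14 ALLOC][15-17 ALLOC][18-27 ALLOC][28-30 ALLOC][31-41 FREE]
Free blocks: [1 11] total_free=12 largest=11 -> 100*(12-11)/12 = 100/12 ≈ 8.333 -> rounds to 8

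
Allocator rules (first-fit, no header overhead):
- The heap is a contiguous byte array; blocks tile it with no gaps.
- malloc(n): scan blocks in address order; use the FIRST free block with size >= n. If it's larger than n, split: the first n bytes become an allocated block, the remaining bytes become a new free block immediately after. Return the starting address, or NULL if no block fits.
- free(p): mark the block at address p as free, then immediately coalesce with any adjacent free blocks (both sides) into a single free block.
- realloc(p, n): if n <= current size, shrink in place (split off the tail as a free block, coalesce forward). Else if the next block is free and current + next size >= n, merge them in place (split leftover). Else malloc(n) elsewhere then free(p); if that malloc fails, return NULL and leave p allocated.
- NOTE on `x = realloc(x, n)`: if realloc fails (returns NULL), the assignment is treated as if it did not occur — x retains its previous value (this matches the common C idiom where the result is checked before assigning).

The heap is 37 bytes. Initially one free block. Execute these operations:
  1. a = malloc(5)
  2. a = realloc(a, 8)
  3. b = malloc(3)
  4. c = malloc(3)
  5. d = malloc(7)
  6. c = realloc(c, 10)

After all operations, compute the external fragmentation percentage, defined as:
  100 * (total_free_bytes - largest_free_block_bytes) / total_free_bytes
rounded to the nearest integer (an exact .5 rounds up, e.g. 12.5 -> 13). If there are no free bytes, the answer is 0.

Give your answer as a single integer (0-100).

Answer: 33

Derivation:
Op 1: a = malloc(5) -> a = 0; heap: [0-4 ALLOC][5-36 FREE]
Op 2: a = realloc(a, 8) -> a = 0; heap: [0-7 ALLOC][8-36 FREE]
Op 3: b = malloc(3) -> b = 8; heap: [0-7 ALLOC][8-10 ALLOC][11-36 FREE]
Op 4: c = malloc(3) -> c = 11; heap: [0-7 ALLOC][8-10 ALLOC][11-13 ALLOC][14-36 FREE]
Op 5: d = malloc(7) -> d = 14; heap: [0-7 ALLOC][8-10 ALLOC][11-13 ALLOC][14-20 ALLOC][21-36 FREE]
Op 6: c = realloc(c, 10) -> c = 21; heap: [0-7 ALLOC][8-10 ALLOC][11-13 FREE][14-20 ALLOC][21-30 ALLOC][31-36 FREE]
Free blocks: [3 6] total_free=9 largest=6 -> 100*(9-6)/9 = 300/9 ≈ 33.333 -> rounds to 33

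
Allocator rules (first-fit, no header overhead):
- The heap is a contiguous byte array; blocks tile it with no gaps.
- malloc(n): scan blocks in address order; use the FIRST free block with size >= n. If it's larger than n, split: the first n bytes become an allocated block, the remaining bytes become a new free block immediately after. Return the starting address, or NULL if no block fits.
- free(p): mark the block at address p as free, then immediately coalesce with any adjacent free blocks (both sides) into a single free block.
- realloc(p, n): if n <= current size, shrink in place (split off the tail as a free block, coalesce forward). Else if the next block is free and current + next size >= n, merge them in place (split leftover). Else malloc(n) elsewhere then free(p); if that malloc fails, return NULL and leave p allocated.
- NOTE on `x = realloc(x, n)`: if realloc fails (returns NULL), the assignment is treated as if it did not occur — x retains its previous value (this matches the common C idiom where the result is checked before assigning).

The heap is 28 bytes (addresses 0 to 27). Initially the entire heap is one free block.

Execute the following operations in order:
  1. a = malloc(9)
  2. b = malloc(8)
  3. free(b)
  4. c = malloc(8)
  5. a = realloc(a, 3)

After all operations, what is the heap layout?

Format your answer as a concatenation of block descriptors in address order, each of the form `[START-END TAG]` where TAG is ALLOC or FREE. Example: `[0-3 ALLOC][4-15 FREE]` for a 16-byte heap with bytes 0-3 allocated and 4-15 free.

Op 1: a = malloc(9) -> a = 0; heap: [0-8 ALLOC][9-27 FREE]
Op 2: b = malloc(8) -> b = 9; heap: [0-8 ALLOC][9-16 ALLOC][17-27 FREE]
Op 3: free(b) -> (freed b); heap: [0-8 ALLOC][9-27 FREE]
Op 4: c = malloc(8) -> c = 9; heap: [0-8 ALLOC][9-16 ALLOC][17-27 FREE]
Op 5: a = realloc(a, 3) -> a = 0; heap: [0-2 ALLOC][3-8 FREE][9-16 ALLOC][17-27 FREE]

Answer: [0-2 ALLOC][3-8 FREE][9-16 ALLOC][17-27 FREE]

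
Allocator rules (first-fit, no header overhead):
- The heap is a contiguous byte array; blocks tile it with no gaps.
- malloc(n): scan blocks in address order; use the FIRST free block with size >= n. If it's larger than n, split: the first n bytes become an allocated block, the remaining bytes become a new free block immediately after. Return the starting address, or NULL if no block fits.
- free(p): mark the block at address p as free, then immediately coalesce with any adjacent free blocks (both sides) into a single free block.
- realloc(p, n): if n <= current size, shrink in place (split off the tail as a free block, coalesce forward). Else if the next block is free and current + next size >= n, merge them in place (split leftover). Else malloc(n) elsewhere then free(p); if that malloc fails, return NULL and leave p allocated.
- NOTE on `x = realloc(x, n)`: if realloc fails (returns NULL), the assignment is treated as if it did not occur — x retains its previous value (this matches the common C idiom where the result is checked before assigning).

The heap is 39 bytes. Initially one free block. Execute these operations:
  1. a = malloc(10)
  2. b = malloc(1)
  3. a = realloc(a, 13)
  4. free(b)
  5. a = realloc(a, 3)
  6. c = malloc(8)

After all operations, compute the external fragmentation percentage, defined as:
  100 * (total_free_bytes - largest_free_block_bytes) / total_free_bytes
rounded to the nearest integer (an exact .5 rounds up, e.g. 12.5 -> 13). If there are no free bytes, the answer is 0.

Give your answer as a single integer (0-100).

Op 1: a = malloc(10) -> a = 0; heap: [0-9 ALLOC][10-38 FREE]
Op 2: b = malloc(1) -> b = 10; heap: [0-9 ALLOC][10-10 ALLOC][11-38 FREE]
Op 3: a = realloc(a, 13) -> a = 11; heap: [0-9 FREE][10-10 ALLOC][11-23 ALLOC][24-38 FREE]
Op 4: free(b) -> (freed b); heap: [0-10 FREE][11-23 ALLOC][24-38 FREE]
Op 5: a = realloc(a, 3) -> a = 11; heap: [0-10 FREE][11-13 ALLOC][14-38 FREE]
Op 6: c = malloc(8) -> c = 0; heap: [0-7 ALLOC][8-10 FREE][11-13 ALLOC][14-38 FREE]
Free blocks: [3 25] total_free=28 largest=25 -> 100*(28-25)/28 = 300/28 ≈ 10.714 -> rounds to 11

Answer: 11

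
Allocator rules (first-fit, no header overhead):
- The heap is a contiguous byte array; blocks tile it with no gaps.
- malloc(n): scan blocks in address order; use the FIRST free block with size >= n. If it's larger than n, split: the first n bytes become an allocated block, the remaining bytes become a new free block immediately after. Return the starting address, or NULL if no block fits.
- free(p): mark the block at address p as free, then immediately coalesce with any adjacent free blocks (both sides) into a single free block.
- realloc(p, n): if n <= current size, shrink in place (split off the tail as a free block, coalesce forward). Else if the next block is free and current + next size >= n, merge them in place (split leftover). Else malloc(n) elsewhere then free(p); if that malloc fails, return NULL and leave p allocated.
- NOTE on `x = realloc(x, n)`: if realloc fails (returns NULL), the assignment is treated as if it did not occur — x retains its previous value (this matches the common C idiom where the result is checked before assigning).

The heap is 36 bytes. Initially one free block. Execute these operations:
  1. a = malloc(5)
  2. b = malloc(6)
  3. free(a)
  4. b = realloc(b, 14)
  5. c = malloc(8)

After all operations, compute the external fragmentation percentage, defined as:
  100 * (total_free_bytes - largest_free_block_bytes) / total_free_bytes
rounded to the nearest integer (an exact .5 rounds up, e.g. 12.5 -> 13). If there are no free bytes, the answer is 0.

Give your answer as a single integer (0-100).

Answer: 36

Derivation:
Op 1: a = malloc(5) -> a = 0; heap: [0-4 ALLOC][5-35 FREE]
Op 2: b = malloc(6) -> b = 5; heap: [0-4 ALLOC][5-10 ALLOC][11-35 FREE]
Op 3: free(a) -> (freed a); heap: [0-4 FREE][5-10 ALLOC][11-35 FREE]
Op 4: b = realloc(b, 14) -> b = 5; heap: [0-4 FREE][5-18 ALLOC][19-35 FREE]
Op 5: c = malloc(8) -> c = 19; heap: [0-4 FREE][5-18 ALLOC][19-26 ALLOC][27-35 FREE]
Free blocks: [5 9] total_free=14 largest=9 -> 100*(14-9)/14 = 500/14 ≈ 35.714 -> rounds to 36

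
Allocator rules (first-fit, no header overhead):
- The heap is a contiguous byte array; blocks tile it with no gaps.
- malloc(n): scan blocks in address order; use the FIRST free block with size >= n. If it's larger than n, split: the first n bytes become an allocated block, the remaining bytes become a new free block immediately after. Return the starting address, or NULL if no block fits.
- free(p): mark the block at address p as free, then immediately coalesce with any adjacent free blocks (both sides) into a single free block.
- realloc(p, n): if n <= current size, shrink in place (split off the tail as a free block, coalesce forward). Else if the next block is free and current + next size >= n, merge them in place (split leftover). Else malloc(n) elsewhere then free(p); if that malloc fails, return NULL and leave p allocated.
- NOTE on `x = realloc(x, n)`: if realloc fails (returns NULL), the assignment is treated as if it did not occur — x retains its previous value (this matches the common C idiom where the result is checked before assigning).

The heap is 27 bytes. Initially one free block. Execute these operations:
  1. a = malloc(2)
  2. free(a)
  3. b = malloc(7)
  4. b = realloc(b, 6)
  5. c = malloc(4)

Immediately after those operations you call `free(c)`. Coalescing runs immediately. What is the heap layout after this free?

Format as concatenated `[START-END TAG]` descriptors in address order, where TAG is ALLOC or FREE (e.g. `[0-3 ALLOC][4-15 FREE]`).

Answer: [0-5 ALLOC][6-26 FREE]

Derivation:
Op 1: a = malloc(2) -> a = 0; heap: [0-1 ALLOC][2-26 FREE]
Op 2: free(a) -> (freed a); heap: [0-26 FREE]
Op 3: b = malloc(7) -> b = 0; heap: [0-6 ALLOC][7-26 FREE]
Op 4: b = realloc(b, 6) -> b = 0; heap: [0-5 ALLOC][6-26 FREE]
Op 5: c = malloc(4) -> c = 6; heap: [0-5 ALLOC][6-9 ALLOC][10-26 FREE]
free(c): c = 6 -> block [6-9 ALLOC]; mark free, coalesce with adjacent free neighbors -> [0-5 ALLOC][6-26 FREE]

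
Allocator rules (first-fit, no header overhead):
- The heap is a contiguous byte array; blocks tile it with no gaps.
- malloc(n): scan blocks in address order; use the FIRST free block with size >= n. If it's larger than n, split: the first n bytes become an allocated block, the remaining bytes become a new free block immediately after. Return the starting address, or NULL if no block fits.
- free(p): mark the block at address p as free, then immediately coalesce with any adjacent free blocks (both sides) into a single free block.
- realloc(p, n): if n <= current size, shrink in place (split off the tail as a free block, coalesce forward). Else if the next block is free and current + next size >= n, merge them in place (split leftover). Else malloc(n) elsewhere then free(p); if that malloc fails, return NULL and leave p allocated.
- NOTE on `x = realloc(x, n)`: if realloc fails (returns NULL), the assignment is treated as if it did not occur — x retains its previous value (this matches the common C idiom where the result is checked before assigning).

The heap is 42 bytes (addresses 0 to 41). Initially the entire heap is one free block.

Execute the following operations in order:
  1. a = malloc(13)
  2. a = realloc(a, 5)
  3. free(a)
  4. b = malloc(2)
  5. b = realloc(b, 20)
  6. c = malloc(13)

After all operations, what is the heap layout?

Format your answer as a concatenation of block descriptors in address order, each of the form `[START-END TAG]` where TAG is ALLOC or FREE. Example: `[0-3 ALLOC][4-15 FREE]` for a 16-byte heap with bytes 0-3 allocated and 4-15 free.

Op 1: a = malloc(13) -> a = 0; heap: [0-12 ALLOC][13-41 FREE]
Op 2: a = realloc(a, 5) -> a = 0; heap: [0-4 ALLOC][5-41 FREE]
Op 3: free(a) -> (freed a); heap: [0-41 FREE]
Op 4: b = malloc(2) -> b = 0; heap: [0-1 ALLOC][2-41 FREE]
Op 5: b = realloc(b, 20) -> b = 0; heap: [0-19 ALLOC][20-41 FREE]
Op 6: c = malloc(13) -> c = 20; heap: [0-19 ALLOC][20-32 ALLOC][33-41 FREE]

Answer: [0-19 ALLOC][20-32 ALLOC][33-41 FREE]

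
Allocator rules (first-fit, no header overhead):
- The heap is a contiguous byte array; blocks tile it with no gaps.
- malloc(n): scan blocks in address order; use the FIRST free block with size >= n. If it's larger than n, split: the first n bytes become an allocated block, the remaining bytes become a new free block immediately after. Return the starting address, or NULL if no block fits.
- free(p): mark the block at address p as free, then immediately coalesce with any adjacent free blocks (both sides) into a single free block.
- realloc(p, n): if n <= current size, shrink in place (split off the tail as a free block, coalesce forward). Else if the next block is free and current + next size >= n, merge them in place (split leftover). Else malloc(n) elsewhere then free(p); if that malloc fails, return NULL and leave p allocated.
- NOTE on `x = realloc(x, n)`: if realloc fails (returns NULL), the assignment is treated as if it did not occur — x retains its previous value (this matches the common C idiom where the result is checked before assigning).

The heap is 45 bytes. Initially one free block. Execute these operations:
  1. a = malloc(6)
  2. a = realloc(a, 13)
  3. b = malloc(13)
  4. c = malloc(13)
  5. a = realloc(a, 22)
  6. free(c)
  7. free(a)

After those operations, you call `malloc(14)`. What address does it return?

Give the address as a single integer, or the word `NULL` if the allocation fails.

Op 1: a = malloc(6) -> a = 0; heap: [0-5 ALLOC][6-44 FREE]
Op 2: a = realloc(a, 13) -> a = 0; heap: [0-12 ALLOC][13-44 FREE]
Op 3: b = malloc(13) -> b = 13; heap: [0-12 ALLOC][13-25 ALLOC][26-44 FREE]
Op 4: c = malloc(13) -> c = 26; heap: [0-12 ALLOC][13-25 ALLOC][26-38 ALLOC][39-44 FREE]
Op 5: a = realloc(a, 22) -> NULL (a unchanged); heap: [0-12 ALLOC][13-25 ALLOC][26-38 ALLOC][39-44 FREE]
Op 6: free(c) -> (freed c); heap: [0-12 ALLOC][13-25 ALLOC][26-44 FREE]
Op 7: free(a) -> (freed a); heap: [0-12 FREE][13-25 ALLOC][26-44 FREE]
malloc(14): first-fit scan over [0-12 FREE][13-25 ALLOC][26-44 FREE] -> 26

Answer: 26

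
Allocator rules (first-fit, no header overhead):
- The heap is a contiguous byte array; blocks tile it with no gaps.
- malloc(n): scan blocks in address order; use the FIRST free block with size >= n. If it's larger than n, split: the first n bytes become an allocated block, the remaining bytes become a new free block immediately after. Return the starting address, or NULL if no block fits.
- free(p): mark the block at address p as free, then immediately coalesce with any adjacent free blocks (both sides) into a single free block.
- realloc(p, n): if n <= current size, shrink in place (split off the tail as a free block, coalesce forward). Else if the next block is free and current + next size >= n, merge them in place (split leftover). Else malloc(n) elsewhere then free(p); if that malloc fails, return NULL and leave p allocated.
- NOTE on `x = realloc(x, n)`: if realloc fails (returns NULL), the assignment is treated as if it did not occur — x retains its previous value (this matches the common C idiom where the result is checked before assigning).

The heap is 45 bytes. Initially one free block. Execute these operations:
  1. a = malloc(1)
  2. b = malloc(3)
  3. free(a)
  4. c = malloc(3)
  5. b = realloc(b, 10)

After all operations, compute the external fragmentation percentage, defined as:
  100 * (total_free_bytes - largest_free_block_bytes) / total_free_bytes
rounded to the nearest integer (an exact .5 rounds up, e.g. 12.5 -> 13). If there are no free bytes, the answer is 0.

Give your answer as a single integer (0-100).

Answer: 13

Derivation:
Op 1: a = malloc(1) -> a = 0; heap: [0-0 ALLOC][1-44 FREE]
Op 2: b = malloc(3) -> b = 1; heap: [0-0 ALLOC][1-3 ALLOC][4-44 FREE]
Op 3: free(a) -> (freed a); heap: [0-0 FREE][1-3 ALLOC][4-44 FREE]
Op 4: c = malloc(3) -> c = 4; heap: [0-0 FREE][1-3 ALLOC][4-6 ALLOC][7-44 FREE]
Op 5: b = realloc(b, 10) -> b = 7; heap: [0-3 FREE][4-6 ALLOC][7-16 ALLOC][17-44 FREE]
Free blocks: [4 28] total_free=32 largest=28 -> 100*(32-28)/32 = 400/32 = 12.5 -> rounds to 13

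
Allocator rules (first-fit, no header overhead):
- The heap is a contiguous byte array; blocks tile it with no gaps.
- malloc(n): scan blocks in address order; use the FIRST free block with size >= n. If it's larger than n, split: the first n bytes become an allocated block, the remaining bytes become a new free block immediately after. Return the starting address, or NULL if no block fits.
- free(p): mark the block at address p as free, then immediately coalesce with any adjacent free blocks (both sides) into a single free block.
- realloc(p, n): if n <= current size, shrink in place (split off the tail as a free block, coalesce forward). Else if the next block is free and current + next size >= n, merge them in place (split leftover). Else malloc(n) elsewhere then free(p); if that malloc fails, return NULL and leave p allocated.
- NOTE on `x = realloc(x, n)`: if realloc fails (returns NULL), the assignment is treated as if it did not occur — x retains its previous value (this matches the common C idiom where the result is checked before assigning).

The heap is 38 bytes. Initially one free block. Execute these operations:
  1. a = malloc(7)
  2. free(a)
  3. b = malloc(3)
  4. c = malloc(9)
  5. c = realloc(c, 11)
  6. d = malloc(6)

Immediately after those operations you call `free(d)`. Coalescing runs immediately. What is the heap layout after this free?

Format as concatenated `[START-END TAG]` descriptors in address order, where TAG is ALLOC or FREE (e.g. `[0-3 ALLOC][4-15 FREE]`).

Answer: [0-2 ALLOC][3-13 ALLOC][14-37 FREE]

Derivation:
Op 1: a = malloc(7) -> a = 0; heap: [0-6 ALLOC][7-37 FREE]
Op 2: free(a) -> (freed a); heap: [0-37 FREE]
Op 3: b = malloc(3) -> b = 0; heap: [0-2 ALLOC][3-37 FREE]
Op 4: c = malloc(9) -> c = 3; heap: [0-2 ALLOC][3-11 ALLOC][12-37 FREE]
Op 5: c = realloc(c, 11) -> c = 3; heap: [0-2 ALLOC][3-13 ALLOC][14-37 FREE]
Op 6: d = malloc(6) -> d = 14; heap: [0-2 ALLOC][3-13 ALLOC][14-19 ALLOC][20-37 FREE]
free(d): d = 14 -> block [14-19 ALLOC]; mark free, coalesce with adjacent free neighbors -> [0-2 ALLOC][3-13 ALLOC][14-37 FREE]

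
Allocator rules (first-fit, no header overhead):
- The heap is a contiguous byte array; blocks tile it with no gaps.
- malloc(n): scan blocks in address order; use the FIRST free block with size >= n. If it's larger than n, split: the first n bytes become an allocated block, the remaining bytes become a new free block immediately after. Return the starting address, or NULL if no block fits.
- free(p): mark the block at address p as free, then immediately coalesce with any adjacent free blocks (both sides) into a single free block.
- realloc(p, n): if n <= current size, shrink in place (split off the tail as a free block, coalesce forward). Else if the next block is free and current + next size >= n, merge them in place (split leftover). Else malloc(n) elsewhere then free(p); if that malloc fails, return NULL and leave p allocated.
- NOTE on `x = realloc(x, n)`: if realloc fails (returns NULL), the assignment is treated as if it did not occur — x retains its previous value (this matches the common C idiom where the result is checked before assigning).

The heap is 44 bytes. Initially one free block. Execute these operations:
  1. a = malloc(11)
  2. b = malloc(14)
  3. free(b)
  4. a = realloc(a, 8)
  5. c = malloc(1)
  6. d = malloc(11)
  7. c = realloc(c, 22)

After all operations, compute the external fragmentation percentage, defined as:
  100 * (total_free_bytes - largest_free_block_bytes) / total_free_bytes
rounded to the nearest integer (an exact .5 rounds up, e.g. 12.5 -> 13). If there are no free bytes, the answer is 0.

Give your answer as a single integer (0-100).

Op 1: a = malloc(11) -> a = 0; heap: [0-10 ALLOC][11-43 FREE]
Op 2: b = malloc(14) -> b = 11; heap: [0-10 ALLOC][11-24 ALLOC][25-43 FREE]
Op 3: free(b) -> (freed b); heap: [0-10 ALLOC][11-43 FREE]
Op 4: a = realloc(a, 8) -> a = 0; heap: [0-7 ALLOC][8-43 FREE]
Op 5: c = malloc(1) -> c = 8; heap: [0-7 ALLOC][8-8 ALLOC][9-43 FREE]
Op 6: d = malloc(11) -> d = 9; heap: [0-7 ALLOC][8-8 ALLOC][9-19 ALLOC][20-43 FREE]
Op 7: c = realloc(c, 22) -> c = 20; heap: [0-7 ALLOC][8-8 FREE][9-19 ALLOC][20-41 ALLOC][42-43 FREE]
Free blocks: [1 2] total_free=3 largest=2 -> 100*(3-2)/3 = 100/3 ≈ 33.333 -> rounds to 33

Answer: 33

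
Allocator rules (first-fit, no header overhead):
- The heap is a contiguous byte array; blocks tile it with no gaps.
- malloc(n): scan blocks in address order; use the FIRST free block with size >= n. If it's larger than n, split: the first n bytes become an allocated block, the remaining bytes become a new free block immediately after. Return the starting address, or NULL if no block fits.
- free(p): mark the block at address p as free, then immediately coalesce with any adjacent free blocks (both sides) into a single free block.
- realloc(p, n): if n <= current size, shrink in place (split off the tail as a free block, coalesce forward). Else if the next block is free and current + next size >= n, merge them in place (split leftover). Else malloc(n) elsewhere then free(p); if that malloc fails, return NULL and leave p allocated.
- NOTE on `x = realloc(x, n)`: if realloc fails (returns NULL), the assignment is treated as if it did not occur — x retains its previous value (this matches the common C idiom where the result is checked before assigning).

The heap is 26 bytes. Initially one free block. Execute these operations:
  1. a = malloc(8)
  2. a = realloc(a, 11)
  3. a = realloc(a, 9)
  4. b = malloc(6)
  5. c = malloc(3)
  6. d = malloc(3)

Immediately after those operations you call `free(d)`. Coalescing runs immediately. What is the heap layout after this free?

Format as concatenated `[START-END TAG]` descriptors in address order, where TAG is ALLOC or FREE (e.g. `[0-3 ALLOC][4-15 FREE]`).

Op 1: a = malloc(8) -> a = 0; heap: [0-7 ALLOC][8-25 FREE]
Op 2: a = realloc(a, 11) -> a = 0; heap: [0-10 ALLOC][11-25 FREE]
Op 3: a = realloc(a, 9) -> a = 0; heap: [0-8 ALLOC][9-25 FREE]
Op 4: b = malloc(6) -> b = 9; heap: [0-8 ALLOC][9-14 ALLOC][15-25 FREE]
Op 5: c = malloc(3) -> c = 15; heap: [0-8 ALLOC][9-14 ALLOC][15-17 ALLOC][18-25 FREE]
Op 6: d = malloc(3) -> d = 18; heap: [0-8 ALLOC][9-14 ALLOC][15-17 ALLOC][18-20 ALLOC][21-25 FREE]
free(d): d = 18 -> block [18-20 ALLOC]; mark free, coalesce with adjacent free neighbors -> [0-8 ALLOC][9-14 ALLOC][15-17 ALLOC][18-25 FREE]

Answer: [0-8 ALLOC][9-14 ALLOC][15-17 ALLOC][18-25 FREE]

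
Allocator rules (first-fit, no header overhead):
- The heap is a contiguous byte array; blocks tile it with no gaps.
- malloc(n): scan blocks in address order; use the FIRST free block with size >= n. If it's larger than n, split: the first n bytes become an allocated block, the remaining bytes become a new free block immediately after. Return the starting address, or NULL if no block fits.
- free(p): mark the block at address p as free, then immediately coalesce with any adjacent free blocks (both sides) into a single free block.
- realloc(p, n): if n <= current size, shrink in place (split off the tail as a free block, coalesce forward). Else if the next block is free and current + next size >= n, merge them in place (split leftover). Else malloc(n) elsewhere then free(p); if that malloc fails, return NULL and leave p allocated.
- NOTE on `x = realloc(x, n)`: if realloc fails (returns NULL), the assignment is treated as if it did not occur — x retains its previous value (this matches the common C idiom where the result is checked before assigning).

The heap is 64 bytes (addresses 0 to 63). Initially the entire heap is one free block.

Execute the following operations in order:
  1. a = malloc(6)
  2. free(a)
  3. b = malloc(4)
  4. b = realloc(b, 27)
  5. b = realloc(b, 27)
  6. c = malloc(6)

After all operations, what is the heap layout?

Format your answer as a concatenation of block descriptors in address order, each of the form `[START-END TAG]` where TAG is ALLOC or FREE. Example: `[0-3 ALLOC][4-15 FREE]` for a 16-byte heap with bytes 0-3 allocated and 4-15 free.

Op 1: a = malloc(6) -> a = 0; heap: [0-5 ALLOC][6-63 FREE]
Op 2: free(a) -> (freed a); heap: [0-63 FREE]
Op 3: b = malloc(4) -> b = 0; heap: [0-3 ALLOC][4-63 FREE]
Op 4: b = realloc(b, 27) -> b = 0; heap: [0-26 ALLOC][27-63 FREE]
Op 5: b = realloc(b, 27) -> b = 0; heap: [0-26 ALLOC][27-63 FREE]
Op 6: c = malloc(6) -> c = 27; heap: [0-26 ALLOC][27-32 ALLOC][33-63 FREE]

Answer: [0-26 ALLOC][27-32 ALLOC][33-63 FREE]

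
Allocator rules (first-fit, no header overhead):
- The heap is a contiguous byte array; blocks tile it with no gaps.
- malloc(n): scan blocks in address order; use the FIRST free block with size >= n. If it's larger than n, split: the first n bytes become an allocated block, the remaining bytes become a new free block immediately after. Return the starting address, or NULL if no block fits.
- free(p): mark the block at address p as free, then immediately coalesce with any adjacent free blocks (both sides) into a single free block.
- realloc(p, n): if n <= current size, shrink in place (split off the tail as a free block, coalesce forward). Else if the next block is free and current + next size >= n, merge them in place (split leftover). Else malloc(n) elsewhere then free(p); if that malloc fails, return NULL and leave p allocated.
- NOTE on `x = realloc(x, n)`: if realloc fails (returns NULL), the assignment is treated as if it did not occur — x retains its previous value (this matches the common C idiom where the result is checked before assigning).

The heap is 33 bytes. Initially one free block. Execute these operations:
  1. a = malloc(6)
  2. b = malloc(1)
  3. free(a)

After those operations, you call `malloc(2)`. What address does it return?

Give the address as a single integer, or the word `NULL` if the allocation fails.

Answer: 0

Derivation:
Op 1: a = malloc(6) -> a = 0; heap: [0-5 ALLOC][6-32 FREE]
Op 2: b = malloc(1) -> b = 6; heap: [0-5 ALLOC][6-6 ALLOC][7-32 FREE]
Op 3: free(a) -> (freed a); heap: [0-5 FREE][6-6 ALLOC][7-32 FREE]
malloc(2): first-fit scan over [0-5 FREE][6-6 ALLOC][7-32 FREE] -> 0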